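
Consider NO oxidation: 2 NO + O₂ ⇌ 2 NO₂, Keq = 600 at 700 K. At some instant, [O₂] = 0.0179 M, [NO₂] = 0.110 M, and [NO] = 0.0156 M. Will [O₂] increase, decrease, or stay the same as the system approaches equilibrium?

increase

Q = [NO₂]² / ([NO]²·[O₂]) = (0.110)² / ((0.0156)²·(0.0179)) = 2780
Q = 2780 > Keq = 600: net reverse reaction.
O₂ is a reactant, so it increases.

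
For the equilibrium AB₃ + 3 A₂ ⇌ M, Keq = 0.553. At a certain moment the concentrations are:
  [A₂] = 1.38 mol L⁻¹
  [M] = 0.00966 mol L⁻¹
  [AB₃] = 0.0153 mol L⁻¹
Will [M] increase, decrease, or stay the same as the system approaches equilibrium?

Q = [M] / ([AB₃]·[A₂]³) = (0.00966) / ((0.0153)·(1.38)³) = 0.240
Q = 0.240 < Keq = 0.553: net forward reaction.
M is a product, so it increases.

increase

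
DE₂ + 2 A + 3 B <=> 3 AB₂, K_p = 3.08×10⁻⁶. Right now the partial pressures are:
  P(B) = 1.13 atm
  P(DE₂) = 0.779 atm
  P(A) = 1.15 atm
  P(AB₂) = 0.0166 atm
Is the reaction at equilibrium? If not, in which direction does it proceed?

Q_p = P(AB₂)³ / (P(DE₂)·P(A)²·P(B)³) = (0.0166)³ / ((0.779)·(1.15)²·(1.13)³) = 3.08×10⁻⁶
Q_p = 3.08×10⁻⁶ = K_p, so the system is already at equilibrium.

at equilibrium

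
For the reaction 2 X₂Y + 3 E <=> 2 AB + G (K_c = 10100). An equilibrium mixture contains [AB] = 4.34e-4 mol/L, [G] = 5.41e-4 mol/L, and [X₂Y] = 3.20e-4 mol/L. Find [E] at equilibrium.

At equilibrium, K_c = [AB]²·[G] / ([X₂Y]²·[E]³) = 10100.
(4.34e-4)²·(5.41e-4) / ((3.20e-4)²·([E])³) = 10100
[E]³ = 9.85e-8 ⇒ [E] = 0.00462 mol/L

[E] = 0.00462 mol/L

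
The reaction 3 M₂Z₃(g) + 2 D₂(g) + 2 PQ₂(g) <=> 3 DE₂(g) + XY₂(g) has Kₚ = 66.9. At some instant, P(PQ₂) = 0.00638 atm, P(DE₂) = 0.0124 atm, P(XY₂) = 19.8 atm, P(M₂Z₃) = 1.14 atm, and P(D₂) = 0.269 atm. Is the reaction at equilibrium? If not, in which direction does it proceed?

to the right

Qₚ = P(DE₂)³·P(XY₂) / (P(M₂Z₃)³·P(D₂)²·P(PQ₂)²) = (0.0124)³·(19.8) / ((1.14)³·(0.269)²·(0.00638)²) = 8.65
Qₚ = 8.65 < Kₚ = 66.9, so the forward reaction proceeds.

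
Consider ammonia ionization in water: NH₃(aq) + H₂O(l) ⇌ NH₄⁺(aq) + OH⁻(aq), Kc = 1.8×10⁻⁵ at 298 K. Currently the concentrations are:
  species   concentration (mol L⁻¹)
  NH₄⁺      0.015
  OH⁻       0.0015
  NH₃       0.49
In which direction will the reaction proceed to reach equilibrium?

(H₂O is a pure liquid — omitted from Qc.)
Qc = [NH₄⁺]·[OH⁻] / [NH₃] = (0.015)·(0.0015) / (0.49) = 4.6×10⁻⁵
Qc = 4.6×10⁻⁵ > Kc = 1.8×10⁻⁵, so the reverse reaction proceeds.

toward reactants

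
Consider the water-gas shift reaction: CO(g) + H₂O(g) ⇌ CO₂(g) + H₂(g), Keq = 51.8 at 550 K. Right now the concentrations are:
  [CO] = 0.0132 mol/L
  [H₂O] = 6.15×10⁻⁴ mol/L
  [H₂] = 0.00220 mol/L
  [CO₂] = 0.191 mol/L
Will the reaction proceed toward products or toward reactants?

neither direction; the system is at equilibrium

Q = [CO₂]·[H₂] / ([CO]·[H₂O]) = (0.191)·(0.00220) / ((0.0132)·(6.15×10⁻⁴)) = 51.8
Q = 51.8 = Keq, so the system is already at equilibrium.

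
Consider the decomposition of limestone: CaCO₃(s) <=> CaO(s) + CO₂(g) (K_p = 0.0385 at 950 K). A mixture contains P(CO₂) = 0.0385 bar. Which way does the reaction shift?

no net change (already at equilibrium)

(CaCO₃, CaO are pure solids — omitted from Q_p.)
Q_p = P(CO₂) = 0.0385
Q_p = 0.0385 = K_p, so the system is already at equilibrium.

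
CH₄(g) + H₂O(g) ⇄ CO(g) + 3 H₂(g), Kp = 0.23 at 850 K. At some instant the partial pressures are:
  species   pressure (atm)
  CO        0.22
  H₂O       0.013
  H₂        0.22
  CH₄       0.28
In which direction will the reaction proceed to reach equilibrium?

reverse (toward reactants)

Qp = P(CO)·P(H₂)³ / (P(CH₄)·P(H₂O)) = (0.22)·(0.22)³ / ((0.28)·(0.013)) = 0.64
Qp = 0.64 > Kp = 0.23, so the reverse reaction proceeds.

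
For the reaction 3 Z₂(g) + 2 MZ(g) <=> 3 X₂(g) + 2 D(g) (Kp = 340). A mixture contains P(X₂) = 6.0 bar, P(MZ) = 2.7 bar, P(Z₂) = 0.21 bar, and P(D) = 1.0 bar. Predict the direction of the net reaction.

toward reactants

Qp = P(X₂)³·P(D)² / (P(Z₂)³·P(MZ)²) = (6.0)³·(1.0)² / ((0.21)³·(2.7)²) = 3200
Qp = 3200 > Kp = 340, so the reverse reaction proceeds.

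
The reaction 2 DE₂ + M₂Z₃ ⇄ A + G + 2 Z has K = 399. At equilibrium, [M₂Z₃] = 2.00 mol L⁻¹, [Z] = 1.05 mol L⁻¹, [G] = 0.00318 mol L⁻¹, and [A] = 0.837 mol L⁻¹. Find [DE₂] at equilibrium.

[DE₂] = 0.00192 mol L⁻¹

At equilibrium, K = [A]·[G]·[Z]² / ([DE₂]²·[M₂Z₃]) = 399.
(0.837)·(0.00318)·(1.05)² / (([DE₂])²·(2.00)) = 399
[DE₂]² = 3.68e-6 ⇒ [DE₂] = 0.00192 mol L⁻¹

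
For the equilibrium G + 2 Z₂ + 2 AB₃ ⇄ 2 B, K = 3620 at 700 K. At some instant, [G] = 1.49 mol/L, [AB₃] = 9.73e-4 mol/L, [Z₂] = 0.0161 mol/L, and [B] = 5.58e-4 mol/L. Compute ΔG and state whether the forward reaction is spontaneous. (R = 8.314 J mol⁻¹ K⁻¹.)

Q = [B]² / ([G]·[Z₂]²·[AB₃]²) = (5.58e-4)² / ((1.49)·(0.0161)²·(9.73e-4)²) = 852
ΔG = RT ln(Q/K) = (8.314 J mol⁻¹ K⁻¹)(700 K) × ln(852/3620)
   = (5.820 kJ/mol)(-1.447) = -8.42 kJ/mol
ΔG < 0, so the forward reaction is spontaneous (proceeds forward).

ΔG = -8.42 kJ/mol; the forward reaction is spontaneous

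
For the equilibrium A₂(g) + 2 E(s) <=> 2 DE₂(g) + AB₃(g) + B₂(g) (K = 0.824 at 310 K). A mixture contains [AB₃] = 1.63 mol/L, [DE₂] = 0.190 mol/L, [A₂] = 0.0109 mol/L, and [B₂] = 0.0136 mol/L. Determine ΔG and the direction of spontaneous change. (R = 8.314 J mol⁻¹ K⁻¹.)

ΔG = -6.23 kJ/mol; the forward reaction is spontaneous

(E is a pure solid — omitted from Q.)
Q = [DE₂]²·[AB₃]·[B₂] / [A₂] = (0.190)²·(1.63)·(0.0136) / (0.0109) = 0.0734
ΔG = RT ln(Q/K) = (8.314 J mol⁻¹ K⁻¹)(310 K) × ln(0.0734/0.824)
   = (2.577 kJ/mol)(-2.418) = -6.23 kJ/mol
ΔG < 0, so the forward reaction is spontaneous (proceeds forward).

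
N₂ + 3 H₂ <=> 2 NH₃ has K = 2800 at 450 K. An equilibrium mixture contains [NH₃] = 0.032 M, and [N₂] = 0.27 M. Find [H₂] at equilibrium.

[H₂] = 0.011 M

At equilibrium, K = [NH₃]² / ([N₂]·[H₂]³) = 2800.
(0.032)² / ((0.27)·([H₂])³) = 2800
[H₂]³ = 1.35×10⁻⁶ ⇒ [H₂] = 0.011 M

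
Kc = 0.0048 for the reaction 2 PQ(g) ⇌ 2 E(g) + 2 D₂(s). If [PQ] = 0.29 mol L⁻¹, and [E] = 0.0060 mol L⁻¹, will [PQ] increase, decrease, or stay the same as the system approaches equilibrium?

decrease

(D₂ is a pure solid — omitted from Qc.)
Qc = [E]² / [PQ]² = (0.0060)² / (0.29)² = 4.3×10⁻⁴
Qc = 4.3×10⁻⁴ < Kc = 0.0048: net forward reaction.
PQ is a reactant, so it decreases.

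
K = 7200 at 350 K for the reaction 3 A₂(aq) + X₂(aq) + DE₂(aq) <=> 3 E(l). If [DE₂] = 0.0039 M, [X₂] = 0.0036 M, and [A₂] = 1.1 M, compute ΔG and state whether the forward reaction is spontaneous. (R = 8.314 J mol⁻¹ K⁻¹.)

(E is a pure liquid — omitted from Q.)
Q = 1 / ([A₂]³·[X₂]·[DE₂]) = 1 / ((1.1)³·(0.0036)·(0.0039)) = 53500
ΔG = RT ln(Q/K) = (8.314 J mol⁻¹ K⁻¹)(350 K) × ln(53500/7200)
   = (2.910 kJ/mol)(2.006) = 5.84 kJ/mol
ΔG > 0, so the forward reaction is non-spontaneous (proceeds in reverse).

ΔG = 5.84 kJ/mol; the forward reaction is non-spontaneous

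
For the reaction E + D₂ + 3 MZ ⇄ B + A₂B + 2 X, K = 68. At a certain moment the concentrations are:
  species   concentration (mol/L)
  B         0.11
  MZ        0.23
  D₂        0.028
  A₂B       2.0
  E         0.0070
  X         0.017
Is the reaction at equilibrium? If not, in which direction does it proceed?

Q = [B]·[A₂B]·[X]² / ([E]·[D₂]·[MZ]³) = (0.11)·(2.0)·(0.017)² / ((0.0070)·(0.028)·(0.23)³) = 27
Q = 27 < K = 68, so the forward reaction proceeds.

toward products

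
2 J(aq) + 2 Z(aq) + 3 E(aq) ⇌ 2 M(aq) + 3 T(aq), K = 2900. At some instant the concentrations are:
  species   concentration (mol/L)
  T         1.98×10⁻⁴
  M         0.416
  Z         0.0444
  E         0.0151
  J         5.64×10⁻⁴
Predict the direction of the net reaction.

Q = [M]²·[T]³ / ([J]²·[Z]²·[E]³) = (0.416)²·(1.98×10⁻⁴)³ / ((5.64×10⁻⁴)²·(0.0444)²·(0.0151)³) = 622
Q = 622 < K = 2900, so the forward reaction proceeds.

to the right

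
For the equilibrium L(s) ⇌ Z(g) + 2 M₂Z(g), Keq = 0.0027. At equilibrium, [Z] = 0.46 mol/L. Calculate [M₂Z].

(L is a pure solid — omitted from Keq.)
At equilibrium, Keq = [Z]·[M₂Z]² = 0.0027.
(0.46)·([M₂Z])² = 0.0027
[M₂Z]² = 0.00587 ⇒ [M₂Z] = 0.077 mol/L

[M₂Z] = 0.077 mol/L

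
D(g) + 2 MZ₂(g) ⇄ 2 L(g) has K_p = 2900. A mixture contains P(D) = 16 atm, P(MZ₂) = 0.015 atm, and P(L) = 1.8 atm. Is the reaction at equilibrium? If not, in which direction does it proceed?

to the right

Q_p = P(L)² / (P(D)·P(MZ₂)²) = (1.8)² / ((16)·(0.015)²) = 900
Q_p = 900 < K_p = 2900, so the forward reaction proceeds.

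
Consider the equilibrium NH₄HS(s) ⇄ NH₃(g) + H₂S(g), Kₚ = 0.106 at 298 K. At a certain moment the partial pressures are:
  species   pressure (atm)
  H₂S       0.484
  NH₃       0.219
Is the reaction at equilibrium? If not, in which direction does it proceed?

(NH₄HS is a pure solid — omitted from Qₚ.)
Qₚ = P(NH₃)·P(H₂S) = (0.219)·(0.484) = 0.106
Qₚ = 0.106 = Kₚ, so the system is already at equilibrium.

no net change (already at equilibrium)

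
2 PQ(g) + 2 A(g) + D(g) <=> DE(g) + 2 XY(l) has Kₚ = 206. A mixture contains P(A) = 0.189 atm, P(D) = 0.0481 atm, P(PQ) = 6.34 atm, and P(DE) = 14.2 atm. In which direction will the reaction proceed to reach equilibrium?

at equilibrium

(XY is a pure liquid — omitted from Qₚ.)
Qₚ = P(DE) / (P(PQ)²·P(A)²·P(D)) = (14.2) / ((6.34)²·(0.189)²·(0.0481)) = 206
Qₚ = 206 = Kₚ, so the system is already at equilibrium.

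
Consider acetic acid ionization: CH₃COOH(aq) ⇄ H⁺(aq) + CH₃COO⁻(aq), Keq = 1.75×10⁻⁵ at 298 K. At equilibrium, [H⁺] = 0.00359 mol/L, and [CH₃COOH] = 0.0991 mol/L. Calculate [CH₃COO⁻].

[CH₃COO⁻] = 4.83×10⁻⁴ mol/L

At equilibrium, Keq = [H⁺]·[CH₃COO⁻] / [CH₃COOH] = 1.75×10⁻⁵.
(0.00359)·([CH₃COO⁻]) / (0.0991) = 1.75×10⁻⁵
[CH₃COO⁻] = 4.83×10⁻⁴ mol/L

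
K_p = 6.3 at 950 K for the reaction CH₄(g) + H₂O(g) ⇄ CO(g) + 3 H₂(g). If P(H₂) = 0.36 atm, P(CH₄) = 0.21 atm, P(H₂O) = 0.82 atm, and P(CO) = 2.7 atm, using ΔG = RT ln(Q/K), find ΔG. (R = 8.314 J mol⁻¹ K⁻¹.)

Q_p = P(CO)·P(H₂)³ / (P(CH₄)·P(H₂O)) = (2.7)·(0.36)³ / ((0.21)·(0.82)) = 0.732
ΔG = RT ln(Q_p/K_p) = (8.314 J mol⁻¹ K⁻¹)(950 K) × ln(0.732/6.3)
   = (7.898 kJ/mol)(-2.153) = -17.0 kJ/mol
ΔG < 0, so the forward reaction is spontaneous (proceeds forward).

ΔG = -17.0 kJ/mol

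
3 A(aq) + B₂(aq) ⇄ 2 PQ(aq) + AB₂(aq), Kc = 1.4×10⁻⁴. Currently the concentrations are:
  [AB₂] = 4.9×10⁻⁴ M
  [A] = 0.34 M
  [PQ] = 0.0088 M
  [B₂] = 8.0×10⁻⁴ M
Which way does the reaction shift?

Qc = [PQ]²·[AB₂] / ([A]³·[B₂]) = (0.0088)²·(4.9×10⁻⁴) / ((0.34)³·(8.0×10⁻⁴)) = 0.0012
Qc = 0.0012 > Kc = 1.4×10⁻⁴, so the reverse reaction proceeds.

toward reactants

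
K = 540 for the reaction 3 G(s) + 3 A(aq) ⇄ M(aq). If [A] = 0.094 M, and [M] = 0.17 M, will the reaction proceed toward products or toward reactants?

(G is a pure solid — omitted from Q.)
Q = [M] / [A]³ = (0.17) / (0.094)³ = 200
Q = 200 < K = 540, so the forward reaction proceeds.

forward (toward products)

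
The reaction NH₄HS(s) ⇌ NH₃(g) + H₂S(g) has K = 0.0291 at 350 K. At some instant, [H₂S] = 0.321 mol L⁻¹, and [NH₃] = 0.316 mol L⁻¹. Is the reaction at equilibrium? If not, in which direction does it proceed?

toward reactants

(NH₄HS is a pure solid — omitted from Q.)
Q = [NH₃]·[H₂S] = (0.316)·(0.321) = 0.101
Q = 0.101 > K = 0.0291, so the reverse reaction proceeds.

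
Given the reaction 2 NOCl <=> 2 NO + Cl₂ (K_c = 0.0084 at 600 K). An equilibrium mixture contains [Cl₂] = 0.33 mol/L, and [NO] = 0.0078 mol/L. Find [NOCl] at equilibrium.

At equilibrium, K_c = [NO]²·[Cl₂] / [NOCl]² = 0.0084.
(0.0078)²·(0.33) / ([NOCl])² = 0.0084
[NOCl]² = 0.00239 ⇒ [NOCl] = 0.049 mol/L

[NOCl] = 0.049 mol/L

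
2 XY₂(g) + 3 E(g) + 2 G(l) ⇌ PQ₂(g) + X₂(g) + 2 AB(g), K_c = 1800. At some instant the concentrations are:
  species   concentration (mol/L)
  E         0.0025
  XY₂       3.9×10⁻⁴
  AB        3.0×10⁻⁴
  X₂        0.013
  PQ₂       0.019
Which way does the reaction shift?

to the left

(G is a pure liquid — omitted from Q_c.)
Q_c = [PQ₂]·[X₂]·[AB]² / ([XY₂]²·[E]³) = (0.019)·(0.013)·(3.0×10⁻⁴)² / ((3.9×10⁻⁴)²·(0.0025)³) = 9400
Q_c = 9400 > K_c = 1800, so the reverse reaction proceeds.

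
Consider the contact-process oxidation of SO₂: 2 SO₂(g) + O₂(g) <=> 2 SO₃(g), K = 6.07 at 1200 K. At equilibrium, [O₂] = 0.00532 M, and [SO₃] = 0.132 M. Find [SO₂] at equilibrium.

At equilibrium, K = [SO₃]² / ([SO₂]²·[O₂]) = 6.07.
(0.132)² / (([SO₂])²·(0.00532)) = 6.07
[SO₂]² = 0.540 ⇒ [SO₂] = 0.735 M

[SO₂] = 0.735 M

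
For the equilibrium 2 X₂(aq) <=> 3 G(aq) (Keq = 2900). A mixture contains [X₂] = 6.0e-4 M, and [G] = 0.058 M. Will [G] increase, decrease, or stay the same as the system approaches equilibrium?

increase

Q = [G]³ / [X₂]² = (0.058)³ / (6.0e-4)² = 540
Q = 540 < Keq = 2900: net forward reaction.
G is a product, so it increases.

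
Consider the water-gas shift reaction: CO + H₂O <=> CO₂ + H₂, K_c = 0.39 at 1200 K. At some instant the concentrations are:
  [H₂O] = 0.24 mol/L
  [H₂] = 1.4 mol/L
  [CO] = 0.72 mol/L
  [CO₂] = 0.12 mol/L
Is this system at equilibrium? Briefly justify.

Q_c = [CO₂]·[H₂] / ([CO]·[H₂O]) = (0.12)·(1.4) / ((0.72)·(0.24)) = 0.97
Q_c = 0.97 > K_c = 0.39: net reverse reaction.

no; Q > K, reaction proceeds in reverse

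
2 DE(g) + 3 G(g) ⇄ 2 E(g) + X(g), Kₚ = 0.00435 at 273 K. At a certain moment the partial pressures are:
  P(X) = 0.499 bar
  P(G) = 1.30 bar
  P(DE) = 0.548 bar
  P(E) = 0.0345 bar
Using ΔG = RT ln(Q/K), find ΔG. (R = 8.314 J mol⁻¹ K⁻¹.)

ΔG = -3.58 kJ/mol

Qₚ = P(E)²·P(X) / (P(DE)²·P(G)³) = (0.0345)²·(0.499) / ((0.548)²·(1.30)³) = 9.00×10⁻⁴
ΔG = RT ln(Qₚ/Kₚ) = (8.314 J mol⁻¹ K⁻¹)(273 K) × ln(9.00×10⁻⁴/0.00435)
   = (2.270 kJ/mol)(-1.576) = -3.58 kJ/mol
ΔG < 0, so the forward reaction is spontaneous (proceeds forward).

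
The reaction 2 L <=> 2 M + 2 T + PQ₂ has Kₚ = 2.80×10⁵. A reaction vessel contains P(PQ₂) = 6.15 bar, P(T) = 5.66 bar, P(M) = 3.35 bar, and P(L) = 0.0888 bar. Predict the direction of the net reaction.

Qₚ = P(M)²·P(T)²·P(PQ₂) / P(L)² = (3.35)²·(5.66)²·(6.15) / (0.0888)² = 2.80×10⁵
Qₚ = 2.80×10⁵ = Kₚ, so the system is already at equilibrium.

at equilibrium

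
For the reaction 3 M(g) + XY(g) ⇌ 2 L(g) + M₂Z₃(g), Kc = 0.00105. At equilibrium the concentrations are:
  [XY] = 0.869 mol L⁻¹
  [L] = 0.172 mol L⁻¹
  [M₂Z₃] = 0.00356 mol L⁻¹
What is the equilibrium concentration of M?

At equilibrium, Kc = [L]²·[M₂Z₃] / ([M]³·[XY]) = 0.00105.
(0.172)²·(0.00356) / (([M])³·(0.869)) = 0.00105
[M]³ = 0.115 ⇒ [M] = 0.487 mol L⁻¹

[M] = 0.487 mol L⁻¹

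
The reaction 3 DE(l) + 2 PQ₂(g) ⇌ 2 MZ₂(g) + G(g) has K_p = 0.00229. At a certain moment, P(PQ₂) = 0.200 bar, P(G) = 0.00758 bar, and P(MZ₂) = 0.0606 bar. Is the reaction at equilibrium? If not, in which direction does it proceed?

(DE is a pure liquid — omitted from Q_p.)
Q_p = P(MZ₂)²·P(G) / P(PQ₂)² = (0.0606)²·(0.00758) / (0.200)² = 6.96×10⁻⁴
Q_p = 6.96×10⁻⁴ < K_p = 0.00229, so the forward reaction proceeds.

in the forward direction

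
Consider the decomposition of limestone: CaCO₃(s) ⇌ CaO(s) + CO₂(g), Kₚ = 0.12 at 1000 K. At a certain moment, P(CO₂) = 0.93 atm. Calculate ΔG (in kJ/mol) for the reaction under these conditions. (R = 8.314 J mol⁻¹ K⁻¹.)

ΔG = 17.0 kJ/mol

(CaCO₃, CaO are pure solids — omitted from Qₚ.)
Qₚ = P(CO₂) = 0.930
ΔG = RT ln(Qₚ/Kₚ) = (8.314 J mol⁻¹ K⁻¹)(1000 K) × ln(0.930/0.12)
   = (8.314 kJ/mol)(2.048) = 17.0 kJ/mol
ΔG > 0, so the forward reaction is non-spontaneous (proceeds in reverse).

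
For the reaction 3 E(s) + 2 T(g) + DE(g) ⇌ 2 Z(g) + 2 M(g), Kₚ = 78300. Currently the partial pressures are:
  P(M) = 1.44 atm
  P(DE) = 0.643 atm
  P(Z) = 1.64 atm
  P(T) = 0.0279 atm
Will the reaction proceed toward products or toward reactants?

in the forward direction

(E is a pure solid — omitted from Qₚ.)
Qₚ = P(Z)²·P(M)² / (P(T)²·P(DE)) = (1.64)²·(1.44)² / ((0.0279)²·(0.643)) = 11100
Qₚ = 11100 < Kₚ = 78300, so the forward reaction proceeds.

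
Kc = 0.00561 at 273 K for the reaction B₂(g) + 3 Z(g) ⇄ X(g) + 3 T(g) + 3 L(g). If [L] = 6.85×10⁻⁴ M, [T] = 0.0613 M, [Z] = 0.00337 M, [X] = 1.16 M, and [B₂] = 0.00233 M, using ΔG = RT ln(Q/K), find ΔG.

Qc = [X]·[T]³·[L]³ / ([B₂]·[Z]³) = (1.16)·(0.0613)³·(6.85×10⁻⁴)³ / ((0.00233)·(0.00337)³) = 9.63×10⁻⁴
ΔG = RT ln(Qc/Kc) = (8.314 J mol⁻¹ K⁻¹)(273 K) × ln(9.63×10⁻⁴/0.00561)
   = (2.270 kJ/mol)(-1.762) = -4.00 kJ/mol
ΔG < 0, so the forward reaction is spontaneous (proceeds forward).

ΔG = -4.00 kJ/mol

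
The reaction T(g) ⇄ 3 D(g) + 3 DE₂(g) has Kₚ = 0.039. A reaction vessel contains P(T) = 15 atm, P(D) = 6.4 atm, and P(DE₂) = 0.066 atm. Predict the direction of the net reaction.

Qₚ = P(D)³·P(DE₂)³ / P(T) = (6.4)³·(0.066)³ / (15) = 0.0050
Qₚ = 0.0050 < Kₚ = 0.039, so the forward reaction proceeds.

to the right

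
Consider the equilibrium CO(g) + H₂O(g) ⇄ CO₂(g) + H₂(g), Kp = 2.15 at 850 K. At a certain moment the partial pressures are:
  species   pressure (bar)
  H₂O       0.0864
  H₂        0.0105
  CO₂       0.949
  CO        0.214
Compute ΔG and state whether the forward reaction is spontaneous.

Qp = P(CO₂)·P(H₂) / (P(CO)·P(H₂O)) = (0.949)·(0.0105) / ((0.214)·(0.0864)) = 0.539
ΔG = RT ln(Qp/Kp) = (8.314 J mol⁻¹ K⁻¹)(850 K) × ln(0.539/2.15)
   = (7.067 kJ/mol)(-1.384) = -9.78 kJ/mol
ΔG < 0, so the forward reaction is spontaneous (proceeds forward).

ΔG = -9.78 kJ/mol; the forward reaction is spontaneous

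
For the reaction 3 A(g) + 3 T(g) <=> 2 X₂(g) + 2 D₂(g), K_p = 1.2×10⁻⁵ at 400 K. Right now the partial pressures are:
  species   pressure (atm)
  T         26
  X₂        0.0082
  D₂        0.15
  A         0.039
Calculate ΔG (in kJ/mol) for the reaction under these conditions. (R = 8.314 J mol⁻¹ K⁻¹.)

Q_p = P(X₂)²·P(D₂)² / (P(A)³·P(T)³) = (0.0082)²·(0.15)² / ((0.039)³·(26)³) = 1.45×10⁻⁶
ΔG = RT ln(Q_p/K_p) = (8.314 J mol⁻¹ K⁻¹)(400 K) × ln(1.45×10⁻⁶/1.2×10⁻⁵)
   = (3.326 kJ/mol)(-2.113) = -7.03 kJ/mol
ΔG < 0, so the forward reaction is spontaneous (proceeds forward).

ΔG = -7.03 kJ/mol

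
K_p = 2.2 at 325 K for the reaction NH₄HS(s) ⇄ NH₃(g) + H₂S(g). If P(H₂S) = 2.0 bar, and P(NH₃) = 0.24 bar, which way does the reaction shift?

(NH₄HS is a pure solid — omitted from Q_p.)
Q_p = P(NH₃)·P(H₂S) = (0.24)·(2.0) = 0.48
Q_p = 0.48 < K_p = 2.2, so the forward reaction proceeds.

forward (toward products)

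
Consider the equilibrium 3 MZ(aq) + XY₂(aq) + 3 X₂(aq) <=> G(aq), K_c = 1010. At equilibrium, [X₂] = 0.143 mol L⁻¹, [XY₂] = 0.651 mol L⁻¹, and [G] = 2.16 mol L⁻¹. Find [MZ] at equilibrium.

At equilibrium, K_c = [G] / ([MZ]³·[XY₂]·[X₂]³) = 1010.
(2.16) / (([MZ])³·(0.651)·(0.143)³) = 1010
[MZ]³ = 1.12 ⇒ [MZ] = 1.04 mol L⁻¹

[MZ] = 1.04 mol L⁻¹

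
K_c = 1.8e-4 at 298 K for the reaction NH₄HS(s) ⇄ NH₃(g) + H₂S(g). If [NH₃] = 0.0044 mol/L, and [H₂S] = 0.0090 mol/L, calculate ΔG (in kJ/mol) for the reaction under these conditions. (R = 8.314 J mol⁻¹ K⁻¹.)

(NH₄HS is a pure solid — omitted from Q_c.)
Q_c = [NH₃]·[H₂S] = (0.0044)·(0.0090) = 3.96e-5
ΔG = RT ln(Q_c/K_c) = (8.314 J mol⁻¹ K⁻¹)(298 K) × ln(3.96e-5/1.8e-4)
   = (2.478 kJ/mol)(-1.514) = -3.75 kJ/mol
ΔG < 0, so the forward reaction is spontaneous (proceeds forward).

ΔG = -3.75 kJ/mol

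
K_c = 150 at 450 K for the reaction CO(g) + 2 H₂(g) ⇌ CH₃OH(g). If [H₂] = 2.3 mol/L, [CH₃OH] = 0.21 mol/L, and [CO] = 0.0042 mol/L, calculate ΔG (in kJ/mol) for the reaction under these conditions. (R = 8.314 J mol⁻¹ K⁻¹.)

Q_c = [CH₃OH] / ([CO]·[H₂]²) = (0.21) / ((0.0042)·(2.3)²) = 9.45
ΔG = RT ln(Q_c/K_c) = (8.314 J mol⁻¹ K⁻¹)(450 K) × ln(9.45/150)
   = (3.741 kJ/mol)(-2.765) = -10.3 kJ/mol
ΔG < 0, so the forward reaction is spontaneous (proceeds forward).

ΔG = -10.3 kJ/mol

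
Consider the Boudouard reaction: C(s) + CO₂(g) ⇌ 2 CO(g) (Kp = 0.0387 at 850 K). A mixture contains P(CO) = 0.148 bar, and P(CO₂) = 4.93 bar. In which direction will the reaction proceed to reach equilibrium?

(C is a pure solid — omitted from Qp.)
Qp = P(CO)² / P(CO₂) = (0.148)² / (4.93) = 0.00444
Qp = 0.00444 < Kp = 0.0387, so the forward reaction proceeds.

in the forward direction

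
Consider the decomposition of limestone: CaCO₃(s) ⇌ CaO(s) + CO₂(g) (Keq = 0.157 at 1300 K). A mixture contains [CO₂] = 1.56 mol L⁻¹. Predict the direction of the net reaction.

(CaCO₃, CaO are pure solids — omitted from Q.)
Q = [CO₂] = 1.56
Q = 1.56 > Keq = 0.157, so the reverse reaction proceeds.

toward reactants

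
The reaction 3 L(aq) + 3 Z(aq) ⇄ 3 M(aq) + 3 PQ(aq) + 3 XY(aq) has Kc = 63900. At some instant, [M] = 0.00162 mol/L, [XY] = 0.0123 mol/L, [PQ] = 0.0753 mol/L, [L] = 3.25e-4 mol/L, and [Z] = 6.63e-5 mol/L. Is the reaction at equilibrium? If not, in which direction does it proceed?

Qc = [M]³·[PQ]³·[XY]³ / ([L]³·[Z]³) = (0.00162)³·(0.0753)³·(0.0123)³ / ((3.25e-4)³·(6.63e-5)³) = 3.38e5
Qc = 3.38e5 > Kc = 63900, so the reverse reaction proceeds.

toward reactants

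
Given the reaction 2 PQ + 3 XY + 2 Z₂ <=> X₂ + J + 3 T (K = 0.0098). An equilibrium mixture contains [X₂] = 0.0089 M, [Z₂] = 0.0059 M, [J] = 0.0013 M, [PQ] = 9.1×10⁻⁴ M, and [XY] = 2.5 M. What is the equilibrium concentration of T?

At equilibrium, K = [X₂]·[J]·[T]³ / ([PQ]²·[XY]³·[Z₂]²) = 0.0098.
(0.0089)·(0.0013)·([T])³ / ((9.1×10⁻⁴)²·(2.5)³·(0.0059)²) = 0.0098
[T]³ = 3.82×10⁻⁷ ⇒ [T] = 0.0073 M

[T] = 0.0073 M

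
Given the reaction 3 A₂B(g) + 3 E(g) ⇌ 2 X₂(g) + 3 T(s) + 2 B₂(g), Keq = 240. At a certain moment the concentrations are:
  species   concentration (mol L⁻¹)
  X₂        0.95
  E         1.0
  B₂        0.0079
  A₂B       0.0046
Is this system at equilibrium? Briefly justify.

(T is a pure solid — omitted from Q.)
Q = [X₂]²·[B₂]² / ([A₂B]³·[E]³) = (0.95)²·(0.0079)² / ((0.0046)³·(1.0)³) = 580
Q = 580 > Keq = 240: net reverse reaction.

no; Q > K, reaction proceeds in reverse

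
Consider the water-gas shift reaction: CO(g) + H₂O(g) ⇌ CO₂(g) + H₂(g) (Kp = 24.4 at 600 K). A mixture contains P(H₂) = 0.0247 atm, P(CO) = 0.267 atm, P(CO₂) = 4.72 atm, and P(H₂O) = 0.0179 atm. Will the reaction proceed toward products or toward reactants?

Qp = P(CO₂)·P(H₂) / (P(CO)·P(H₂O)) = (4.72)·(0.0247) / ((0.267)·(0.0179)) = 24.4
Qp = 24.4 = Kp, so the system is already at equilibrium.

neither direction; the system is at equilibrium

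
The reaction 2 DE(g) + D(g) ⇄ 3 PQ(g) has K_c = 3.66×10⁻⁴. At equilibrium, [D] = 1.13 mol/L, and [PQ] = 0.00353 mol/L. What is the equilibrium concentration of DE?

[DE] = 0.0103 mol/L

At equilibrium, K_c = [PQ]³ / ([DE]²·[D]) = 3.66×10⁻⁴.
(0.00353)³ / (([DE])²·(1.13)) = 3.66×10⁻⁴
[DE]² = 1.06×10⁻⁴ ⇒ [DE] = 0.0103 mol/L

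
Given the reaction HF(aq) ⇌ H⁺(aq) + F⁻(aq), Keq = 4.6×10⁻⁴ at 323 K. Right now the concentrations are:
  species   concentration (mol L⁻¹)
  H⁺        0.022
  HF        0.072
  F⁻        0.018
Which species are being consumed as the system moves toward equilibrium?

H⁺, F⁻ (products)

Q = [H⁺]·[F⁻] / [HF] = (0.022)·(0.018) / (0.072) = 0.0055
Q = 0.0055 > Keq = 4.6×10⁻⁴: net reverse reaction.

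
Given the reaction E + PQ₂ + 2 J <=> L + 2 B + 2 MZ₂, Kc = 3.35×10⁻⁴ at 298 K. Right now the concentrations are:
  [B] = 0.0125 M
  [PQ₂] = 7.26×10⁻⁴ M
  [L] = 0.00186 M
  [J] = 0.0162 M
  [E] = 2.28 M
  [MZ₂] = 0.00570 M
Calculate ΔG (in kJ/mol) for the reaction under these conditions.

Qc = [L]·[B]²·[MZ₂]² / ([E]·[PQ₂]·[J]²) = (0.00186)·(0.0125)²·(0.00570)² / ((2.28)·(7.26×10⁻⁴)·(0.0162)²) = 2.17×10⁻⁵
ΔG = RT ln(Qc/Kc) = (8.314 J mol⁻¹ K⁻¹)(298 K) × ln(2.17×10⁻⁵/3.35×10⁻⁴)
   = (2.478 kJ/mol)(-2.737) = -6.78 kJ/mol
ΔG < 0, so the forward reaction is spontaneous (proceeds forward).

ΔG = -6.78 kJ/mol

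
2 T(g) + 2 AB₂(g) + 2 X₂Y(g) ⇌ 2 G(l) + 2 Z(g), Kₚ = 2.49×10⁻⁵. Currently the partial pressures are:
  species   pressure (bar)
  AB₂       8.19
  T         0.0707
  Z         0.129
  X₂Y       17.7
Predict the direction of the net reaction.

toward reactants

(G is a pure liquid — omitted from Qₚ.)
Qₚ = P(Z)² / (P(T)²·P(AB₂)²·P(X₂Y)²) = (0.129)² / ((0.0707)²·(8.19)²·(17.7)²) = 1.58×10⁻⁴
Qₚ = 1.58×10⁻⁴ > Kₚ = 2.49×10⁻⁵, so the reverse reaction proceeds.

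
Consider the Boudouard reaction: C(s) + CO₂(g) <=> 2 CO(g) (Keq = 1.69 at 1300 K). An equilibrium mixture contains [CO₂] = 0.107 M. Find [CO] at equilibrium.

[CO] = 0.425 M

(C is a pure solid — omitted from Keq.)
At equilibrium, Keq = [CO]² / [CO₂] = 1.69.
([CO])² / (0.107) = 1.69
[CO]² = 0.181 ⇒ [CO] = 0.425 M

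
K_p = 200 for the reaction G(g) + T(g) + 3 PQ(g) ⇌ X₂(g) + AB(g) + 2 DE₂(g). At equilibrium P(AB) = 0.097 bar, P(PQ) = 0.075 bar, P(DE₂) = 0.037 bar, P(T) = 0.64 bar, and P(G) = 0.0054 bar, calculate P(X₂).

At equilibrium, K_p = P(X₂)·P(AB)·P(DE₂)² / (P(G)·P(T)·P(PQ)³) = 200.
(P(X₂))·(0.097)·(0.037)² / ((0.0054)·(0.64)·(0.075)³) = 200
P(X₂) = 2.20 = 2.2 bar

P(X₂) = 2.2 bar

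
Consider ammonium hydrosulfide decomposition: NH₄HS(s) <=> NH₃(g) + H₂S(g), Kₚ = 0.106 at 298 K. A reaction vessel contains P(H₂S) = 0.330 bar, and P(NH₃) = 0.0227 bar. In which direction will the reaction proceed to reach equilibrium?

(NH₄HS is a pure solid — omitted from Qₚ.)
Qₚ = P(NH₃)·P(H₂S) = (0.0227)·(0.330) = 0.00749
Qₚ = 0.00749 < Kₚ = 0.106, so the forward reaction proceeds.

toward products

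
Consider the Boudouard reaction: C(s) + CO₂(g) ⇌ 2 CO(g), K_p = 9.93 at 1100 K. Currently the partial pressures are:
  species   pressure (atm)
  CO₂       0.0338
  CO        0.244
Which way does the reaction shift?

(C is a pure solid — omitted from Q_p.)
Q_p = P(CO)² / P(CO₂) = (0.244)² / (0.0338) = 1.76
Q_p = 1.76 < K_p = 9.93, so the forward reaction proceeds.

to the right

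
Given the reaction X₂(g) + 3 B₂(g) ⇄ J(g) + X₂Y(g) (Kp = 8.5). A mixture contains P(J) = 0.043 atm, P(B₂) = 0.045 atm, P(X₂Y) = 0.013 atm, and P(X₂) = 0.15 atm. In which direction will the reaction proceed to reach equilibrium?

toward reactants

Qp = P(J)·P(X₂Y) / (P(X₂)·P(B₂)³) = (0.043)·(0.013) / ((0.15)·(0.045)³) = 41
Qp = 41 > Kp = 8.5, so the reverse reaction proceeds.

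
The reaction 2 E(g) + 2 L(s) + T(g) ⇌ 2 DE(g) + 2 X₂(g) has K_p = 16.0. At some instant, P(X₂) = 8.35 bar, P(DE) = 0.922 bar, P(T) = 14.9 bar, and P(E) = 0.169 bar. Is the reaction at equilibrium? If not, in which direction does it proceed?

(L is a pure solid — omitted from Q_p.)
Q_p = P(DE)²·P(X₂)² / (P(E)²·P(T)) = (0.922)²·(8.35)² / ((0.169)²·(14.9)) = 139
Q_p = 139 > K_p = 16.0, so the reverse reaction proceeds.

to the left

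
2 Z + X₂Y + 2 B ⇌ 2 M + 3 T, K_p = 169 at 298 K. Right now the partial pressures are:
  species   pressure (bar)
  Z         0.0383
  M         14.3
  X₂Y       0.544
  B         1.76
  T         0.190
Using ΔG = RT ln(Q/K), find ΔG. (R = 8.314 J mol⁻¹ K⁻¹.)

Q_p = P(M)²·P(T)³ / (P(Z)²·P(X₂Y)·P(B)²) = (14.3)²·(0.190)³ / ((0.0383)²·(0.544)·(1.76)²) = 567
ΔG = RT ln(Q_p/K_p) = (8.314 J mol⁻¹ K⁻¹)(298 K) × ln(567/169)
   = (2.478 kJ/mol)(1.210) = 3.00 kJ/mol
ΔG > 0, so the forward reaction is non-spontaneous (proceeds in reverse).

ΔG = 3.00 kJ/mol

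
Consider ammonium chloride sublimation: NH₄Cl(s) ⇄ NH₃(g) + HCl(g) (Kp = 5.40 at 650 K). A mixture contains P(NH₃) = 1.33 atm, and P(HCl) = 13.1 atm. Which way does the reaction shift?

reverse (toward reactants)

(NH₄Cl is a pure solid — omitted from Qp.)
Qp = P(NH₃)·P(HCl) = (1.33)·(13.1) = 17.4
Qp = 17.4 > Kp = 5.40, so the reverse reaction proceeds.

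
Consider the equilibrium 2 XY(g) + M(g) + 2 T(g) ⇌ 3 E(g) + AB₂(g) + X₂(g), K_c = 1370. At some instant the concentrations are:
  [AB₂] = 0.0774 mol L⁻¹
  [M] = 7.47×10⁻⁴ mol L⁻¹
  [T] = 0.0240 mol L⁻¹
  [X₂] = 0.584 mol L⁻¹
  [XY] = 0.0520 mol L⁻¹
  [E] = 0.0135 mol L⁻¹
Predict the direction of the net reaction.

Q_c = [E]³·[AB₂]·[X₂] / ([XY]²·[M]·[T]²) = (0.0135)³·(0.0774)·(0.584) / ((0.0520)²·(7.47×10⁻⁴)·(0.0240)²) = 95.6
Q_c = 95.6 < K_c = 1370, so the forward reaction proceeds.

toward products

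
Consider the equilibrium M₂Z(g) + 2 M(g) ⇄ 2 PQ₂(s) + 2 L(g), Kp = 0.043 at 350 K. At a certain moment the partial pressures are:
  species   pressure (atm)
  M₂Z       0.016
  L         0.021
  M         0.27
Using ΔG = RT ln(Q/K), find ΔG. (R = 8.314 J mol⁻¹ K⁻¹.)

ΔG = 6.33 kJ/mol

(PQ₂ is a pure solid — omitted from Qp.)
Qp = P(L)² / (P(M₂Z)·P(M)²) = (0.021)² / ((0.016)·(0.27)²) = 0.378
ΔG = RT ln(Qp/Kp) = (8.314 J mol⁻¹ K⁻¹)(350 K) × ln(0.378/0.043)
   = (2.910 kJ/mol)(2.174) = 6.33 kJ/mol
ΔG > 0, so the forward reaction is non-spontaneous (proceeds in reverse).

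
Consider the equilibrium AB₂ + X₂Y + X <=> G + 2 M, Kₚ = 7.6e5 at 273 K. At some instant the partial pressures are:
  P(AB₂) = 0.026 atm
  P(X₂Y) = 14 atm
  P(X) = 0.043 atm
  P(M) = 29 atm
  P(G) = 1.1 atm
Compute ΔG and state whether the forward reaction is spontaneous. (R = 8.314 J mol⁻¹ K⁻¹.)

Qₚ = P(G)·P(M)² / (P(AB₂)·P(X₂Y)·P(X)) = (1.1)·(29)² / ((0.026)·(14)·(0.043)) = 59100
ΔG = RT ln(Qₚ/Kₚ) = (8.314 J mol⁻¹ K⁻¹)(273 K) × ln(59100/7.6e5)
   = (2.270 kJ/mol)(-2.554) = -5.80 kJ/mol
ΔG < 0, so the forward reaction is spontaneous (proceeds forward).

ΔG = -5.80 kJ/mol; the forward reaction is spontaneous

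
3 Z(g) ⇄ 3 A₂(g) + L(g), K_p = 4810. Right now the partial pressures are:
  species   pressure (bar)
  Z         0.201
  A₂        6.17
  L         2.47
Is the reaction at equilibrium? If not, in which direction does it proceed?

to the left

Q_p = P(A₂)³·P(L) / P(Z)³ = (6.17)³·(2.47) / (0.201)³ = 71400
Q_p = 71400 > K_p = 4810, so the reverse reaction proceeds.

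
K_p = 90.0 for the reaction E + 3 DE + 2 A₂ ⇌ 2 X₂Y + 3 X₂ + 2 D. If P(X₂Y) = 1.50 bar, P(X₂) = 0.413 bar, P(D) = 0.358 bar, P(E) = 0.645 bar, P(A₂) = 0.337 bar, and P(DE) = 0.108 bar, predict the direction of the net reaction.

toward reactants

Q_p = P(X₂Y)²·P(X₂)³·P(D)² / (P(E)·P(DE)³·P(A₂)²) = (1.50)²·(0.413)³·(0.358)² / ((0.645)·(0.108)³·(0.337)²) = 220
Q_p = 220 > K_p = 90.0, so the reverse reaction proceeds.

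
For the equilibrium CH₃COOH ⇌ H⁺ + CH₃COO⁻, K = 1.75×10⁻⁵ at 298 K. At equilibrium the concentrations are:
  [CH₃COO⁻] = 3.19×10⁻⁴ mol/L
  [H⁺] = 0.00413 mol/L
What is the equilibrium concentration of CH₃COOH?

[CH₃COOH] = 0.0753 mol/L

At equilibrium, K = [H⁺]·[CH₃COO⁻] / [CH₃COOH] = 1.75×10⁻⁵.
(0.00413)·(3.19×10⁻⁴) / ([CH₃COOH]) = 1.75×10⁻⁵
[CH₃COOH] = 0.0753 mol/L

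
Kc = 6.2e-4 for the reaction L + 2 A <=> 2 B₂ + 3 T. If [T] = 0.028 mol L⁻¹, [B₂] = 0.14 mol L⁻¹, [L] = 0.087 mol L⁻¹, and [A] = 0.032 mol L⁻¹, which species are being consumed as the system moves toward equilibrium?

B₂, T (products)

Qc = [B₂]²·[T]³ / ([L]·[A]²) = (0.14)²·(0.028)³ / ((0.087)·(0.032)²) = 0.0048
Qc = 0.0048 > Kc = 6.2e-4: net reverse reaction.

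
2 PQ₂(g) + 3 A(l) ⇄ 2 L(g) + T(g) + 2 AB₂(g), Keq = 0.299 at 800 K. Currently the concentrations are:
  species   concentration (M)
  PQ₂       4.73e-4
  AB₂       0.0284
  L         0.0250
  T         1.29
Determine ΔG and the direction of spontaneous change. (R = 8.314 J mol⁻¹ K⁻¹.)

ΔG = 15.1 kJ/mol; the forward reaction is non-spontaneous

(A is a pure liquid — omitted from Q.)
Q = [L]²·[T]·[AB₂]² / [PQ₂]² = (0.0250)²·(1.29)·(0.0284)² / (4.73e-4)² = 2.91
ΔG = RT ln(Q/Keq) = (8.314 J mol⁻¹ K⁻¹)(800 K) × ln(2.91/0.299)
   = (6.651 kJ/mol)(2.275) = 15.1 kJ/mol
ΔG > 0, so the forward reaction is non-spontaneous (proceeds in reverse).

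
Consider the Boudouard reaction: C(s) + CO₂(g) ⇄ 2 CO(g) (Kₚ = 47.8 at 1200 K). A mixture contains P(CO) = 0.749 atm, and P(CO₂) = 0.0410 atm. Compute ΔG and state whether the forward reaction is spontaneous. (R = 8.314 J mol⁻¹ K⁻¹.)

(C is a pure solid — omitted from Qₚ.)
Qₚ = P(CO)² / P(CO₂) = (0.749)² / (0.0410) = 13.7
ΔG = RT ln(Qₚ/Kₚ) = (8.314 J mol⁻¹ K⁻¹)(1200 K) × ln(13.7/47.8)
   = (9.977 kJ/mol)(-1.250) = -12.5 kJ/mol
ΔG < 0, so the forward reaction is spontaneous (proceeds forward).

ΔG = -12.5 kJ/mol; the forward reaction is spontaneous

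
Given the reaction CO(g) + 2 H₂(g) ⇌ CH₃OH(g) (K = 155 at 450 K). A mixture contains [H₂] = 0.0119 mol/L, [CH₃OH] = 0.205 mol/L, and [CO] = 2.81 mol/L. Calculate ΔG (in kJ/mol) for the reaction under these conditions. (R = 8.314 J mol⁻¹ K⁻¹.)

ΔG = 4.49 kJ/mol

Q = [CH₃OH] / ([CO]·[H₂]²) = (0.205) / ((2.81)·(0.0119)²) = 515
ΔG = RT ln(Q/K) = (8.314 J mol⁻¹ K⁻¹)(450 K) × ln(515/155)
   = (3.741 kJ/mol)(1.201) = 4.49 kJ/mol
ΔG > 0, so the forward reaction is non-spontaneous (proceeds in reverse).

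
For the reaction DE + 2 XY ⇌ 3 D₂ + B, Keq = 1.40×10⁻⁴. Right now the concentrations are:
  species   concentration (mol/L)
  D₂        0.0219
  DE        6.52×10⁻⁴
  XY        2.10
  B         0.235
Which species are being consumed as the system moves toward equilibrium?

D₂, B (products)

Q = [D₂]³·[B] / ([DE]·[XY]²) = (0.0219)³·(0.235) / ((6.52×10⁻⁴)·(2.10)²) = 8.58×10⁻⁴
Q = 8.58×10⁻⁴ > Keq = 1.40×10⁻⁴: net reverse reaction.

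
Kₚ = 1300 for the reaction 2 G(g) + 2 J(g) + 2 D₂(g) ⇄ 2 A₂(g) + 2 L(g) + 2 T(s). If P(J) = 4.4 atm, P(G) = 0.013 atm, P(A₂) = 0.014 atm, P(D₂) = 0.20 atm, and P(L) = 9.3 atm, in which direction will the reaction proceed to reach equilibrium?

forward (toward products)

(T is a pure solid — omitted from Qₚ.)
Qₚ = P(A₂)²·P(L)² / (P(G)²·P(J)²·P(D₂)²) = (0.014)²·(9.3)² / ((0.013)²·(4.4)²·(0.20)²) = 130
Qₚ = 130 < Kₚ = 1300, so the forward reaction proceeds.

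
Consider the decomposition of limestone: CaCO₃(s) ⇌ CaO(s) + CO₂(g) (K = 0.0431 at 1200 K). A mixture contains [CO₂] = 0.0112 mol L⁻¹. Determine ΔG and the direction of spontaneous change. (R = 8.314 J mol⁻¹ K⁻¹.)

(CaCO₃, CaO are pure solids — omitted from Q.)
Q = [CO₂] = 0.0112
ΔG = RT ln(Q/K) = (8.314 J mol⁻¹ K⁻¹)(1200 K) × ln(0.0112/0.0431)
   = (9.977 kJ/mol)(-1.348) = -13.4 kJ/mol
ΔG < 0, so the forward reaction is spontaneous (proceeds forward).

ΔG = -13.4 kJ/mol; the forward reaction is spontaneous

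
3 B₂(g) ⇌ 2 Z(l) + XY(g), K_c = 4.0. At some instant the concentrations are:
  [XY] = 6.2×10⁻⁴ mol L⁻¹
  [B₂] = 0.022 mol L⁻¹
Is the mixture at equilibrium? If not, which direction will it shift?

no; Q > K, reaction proceeds in reverse

(Z is a pure liquid — omitted from Q_c.)
Q_c = [XY] / [B₂]³ = (6.2×10⁻⁴) / (0.022)³ = 58
Q_c = 58 > K_c = 4.0: net reverse reaction.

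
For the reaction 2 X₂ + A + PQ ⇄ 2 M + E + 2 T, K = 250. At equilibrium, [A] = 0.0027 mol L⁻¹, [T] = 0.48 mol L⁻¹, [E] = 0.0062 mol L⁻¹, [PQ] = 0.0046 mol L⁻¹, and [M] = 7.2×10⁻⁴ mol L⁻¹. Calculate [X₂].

[X₂] = 4.9×10⁻⁴ mol L⁻¹

At equilibrium, K = [M]²·[E]·[T]² / ([X₂]²·[A]·[PQ]) = 250.
(7.2×10⁻⁴)²·(0.0062)·(0.48)² / (([X₂])²·(0.0027)·(0.0046)) = 250
[X₂]² = 2.38×10⁻⁷ ⇒ [X₂] = 4.9×10⁻⁴ mol L⁻¹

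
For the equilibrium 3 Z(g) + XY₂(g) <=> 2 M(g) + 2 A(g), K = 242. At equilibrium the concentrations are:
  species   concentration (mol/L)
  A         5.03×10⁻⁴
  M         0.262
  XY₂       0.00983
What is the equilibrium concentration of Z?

At equilibrium, K = [M]²·[A]² / ([Z]³·[XY₂]) = 242.
(0.262)²·(5.03×10⁻⁴)² / (([Z])³·(0.00983)) = 242
[Z]³ = 7.30×10⁻⁹ ⇒ [Z] = 0.00194 mol/L

[Z] = 0.00194 mol/L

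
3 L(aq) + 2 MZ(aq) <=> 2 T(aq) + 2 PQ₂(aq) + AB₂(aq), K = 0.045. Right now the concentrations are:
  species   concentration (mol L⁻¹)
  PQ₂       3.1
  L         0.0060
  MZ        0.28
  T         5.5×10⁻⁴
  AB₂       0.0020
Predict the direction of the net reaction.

Q = [T]²·[PQ₂]²·[AB₂] / ([L]³·[MZ]²) = (5.5×10⁻⁴)²·(3.1)²·(0.0020) / ((0.0060)³·(0.28)²) = 0.34
Q = 0.34 > K = 0.045, so the reverse reaction proceeds.

toward reactants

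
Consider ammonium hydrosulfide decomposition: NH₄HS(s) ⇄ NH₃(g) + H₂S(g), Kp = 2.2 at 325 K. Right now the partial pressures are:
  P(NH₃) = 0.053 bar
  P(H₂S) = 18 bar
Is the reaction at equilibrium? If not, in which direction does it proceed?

in the forward direction

(NH₄HS is a pure solid — omitted from Qp.)
Qp = P(NH₃)·P(H₂S) = (0.053)·(18) = 0.95
Qp = 0.95 < Kp = 2.2, so the forward reaction proceeds.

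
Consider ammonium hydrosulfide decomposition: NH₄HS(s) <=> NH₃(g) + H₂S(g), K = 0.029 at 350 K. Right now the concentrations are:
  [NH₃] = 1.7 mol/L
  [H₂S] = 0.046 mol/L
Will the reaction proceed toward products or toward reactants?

(NH₄HS is a pure solid — omitted from Q.)
Q = [NH₃]·[H₂S] = (1.7)·(0.046) = 0.078
Q = 0.078 > K = 0.029, so the reverse reaction proceeds.

reverse (toward reactants)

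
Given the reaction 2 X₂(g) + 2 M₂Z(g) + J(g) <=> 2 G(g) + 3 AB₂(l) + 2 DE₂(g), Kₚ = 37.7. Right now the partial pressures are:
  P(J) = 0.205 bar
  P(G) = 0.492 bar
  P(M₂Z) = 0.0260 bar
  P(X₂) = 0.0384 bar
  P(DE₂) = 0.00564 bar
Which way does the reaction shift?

(AB₂ is a pure liquid — omitted from Qₚ.)
Qₚ = P(G)²·P(DE₂)² / (P(X₂)²·P(M₂Z)²·P(J)) = (0.492)²·(0.00564)² / ((0.0384)²·(0.0260)²·(0.205)) = 37.7
Qₚ = 37.7 = Kₚ, so the system is already at equilibrium.

at equilibrium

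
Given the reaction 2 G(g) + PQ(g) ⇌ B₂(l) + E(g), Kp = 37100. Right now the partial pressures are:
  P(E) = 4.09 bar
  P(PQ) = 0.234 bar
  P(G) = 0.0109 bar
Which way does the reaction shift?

(B₂ is a pure liquid — omitted from Qp.)
Qp = P(E) / (P(G)²·P(PQ)) = (4.09) / ((0.0109)²·(0.234)) = 1.47e5
Qp = 1.47e5 > Kp = 37100, so the reverse reaction proceeds.

toward reactants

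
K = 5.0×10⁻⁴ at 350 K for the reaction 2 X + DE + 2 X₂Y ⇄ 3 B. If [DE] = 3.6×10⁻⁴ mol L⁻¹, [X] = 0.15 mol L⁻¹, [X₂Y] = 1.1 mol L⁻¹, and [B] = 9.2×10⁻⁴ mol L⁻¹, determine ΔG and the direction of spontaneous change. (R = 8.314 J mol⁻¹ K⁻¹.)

ΔG = -5.35 kJ/mol; the forward reaction is spontaneous

Q = [B]³ / ([X]²·[DE]·[X₂Y]²) = (9.2×10⁻⁴)³ / ((0.15)²·(3.6×10⁻⁴)·(1.1)²) = 7.94×10⁻⁵
ΔG = RT ln(Q/K) = (8.314 J mol⁻¹ K⁻¹)(350 K) × ln(7.94×10⁻⁵/5.0×10⁻⁴)
   = (2.910 kJ/mol)(-1.840) = -5.35 kJ/mol
ΔG < 0, so the forward reaction is spontaneous (proceeds forward).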